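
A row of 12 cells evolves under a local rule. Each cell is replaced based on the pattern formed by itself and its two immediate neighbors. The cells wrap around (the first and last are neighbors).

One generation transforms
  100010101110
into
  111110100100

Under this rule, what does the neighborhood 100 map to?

1

At position 1 the neighborhood is 100; the next row has 1 there.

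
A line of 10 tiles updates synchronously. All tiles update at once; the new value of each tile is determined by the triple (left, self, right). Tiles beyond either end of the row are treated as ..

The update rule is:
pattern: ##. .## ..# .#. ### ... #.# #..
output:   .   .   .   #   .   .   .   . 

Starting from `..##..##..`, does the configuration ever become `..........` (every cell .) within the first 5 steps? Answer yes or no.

yes

..........
all cells are . at step 1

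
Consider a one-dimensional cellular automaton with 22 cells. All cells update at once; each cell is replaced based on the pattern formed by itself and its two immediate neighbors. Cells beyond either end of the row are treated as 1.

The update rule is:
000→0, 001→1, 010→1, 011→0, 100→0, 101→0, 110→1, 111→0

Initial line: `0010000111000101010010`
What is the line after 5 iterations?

0110001001001101010110
0010011011010101010010
0110101001010101010110
0010101011010101010010
0110101001010101010110

0110101001010101010110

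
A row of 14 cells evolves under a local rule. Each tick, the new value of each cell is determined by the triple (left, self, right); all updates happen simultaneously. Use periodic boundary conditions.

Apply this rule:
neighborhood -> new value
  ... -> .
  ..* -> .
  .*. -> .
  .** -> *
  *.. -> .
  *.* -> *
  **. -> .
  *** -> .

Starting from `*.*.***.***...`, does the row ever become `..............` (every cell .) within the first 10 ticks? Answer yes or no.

.*.**..**.....
..**...*......
..*...........
..............
all cells are . at tick 4

yes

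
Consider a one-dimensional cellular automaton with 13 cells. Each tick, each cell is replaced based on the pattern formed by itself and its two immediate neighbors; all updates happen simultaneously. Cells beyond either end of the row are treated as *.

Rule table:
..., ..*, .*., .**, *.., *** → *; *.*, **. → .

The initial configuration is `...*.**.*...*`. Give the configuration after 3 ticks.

tick 1: ****.*..*****
tick 2: ***..********
tick 3: **.**********

**.**********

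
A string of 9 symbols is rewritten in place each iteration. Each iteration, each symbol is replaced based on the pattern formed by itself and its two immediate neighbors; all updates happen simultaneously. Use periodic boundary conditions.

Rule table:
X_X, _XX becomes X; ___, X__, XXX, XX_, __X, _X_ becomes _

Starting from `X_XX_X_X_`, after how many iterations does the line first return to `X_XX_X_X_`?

iteration 1: _XX_X_X_X
iteration 2: XX_X_X_X_
iteration 3: X_X_X_X_X
iteration 4: _X_X_X_XX
iteration 5: X_X_X_XX_
iteration 6: _X_X_XX_X
iteration 7: X_X_XX_X_
iteration 8: _X_XX_X_X
iteration 9: X_XX_X_X_

9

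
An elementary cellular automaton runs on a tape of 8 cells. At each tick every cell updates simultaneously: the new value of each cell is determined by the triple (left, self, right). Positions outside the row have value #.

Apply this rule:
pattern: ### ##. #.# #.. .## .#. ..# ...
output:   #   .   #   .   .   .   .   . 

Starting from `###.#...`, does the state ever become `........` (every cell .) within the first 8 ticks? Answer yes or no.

yes

tick 1: ##.#....
tick 2: #.#.....
tick 3: .#......
tick 4: #.......
tick 5: ........
all cells are . at tick 5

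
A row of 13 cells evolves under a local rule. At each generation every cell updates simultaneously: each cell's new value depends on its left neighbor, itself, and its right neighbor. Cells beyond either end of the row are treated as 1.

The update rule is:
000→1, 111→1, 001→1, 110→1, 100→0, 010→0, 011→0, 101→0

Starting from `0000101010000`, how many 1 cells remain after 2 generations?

0111000000111
0011011111011
count of 1: 9

9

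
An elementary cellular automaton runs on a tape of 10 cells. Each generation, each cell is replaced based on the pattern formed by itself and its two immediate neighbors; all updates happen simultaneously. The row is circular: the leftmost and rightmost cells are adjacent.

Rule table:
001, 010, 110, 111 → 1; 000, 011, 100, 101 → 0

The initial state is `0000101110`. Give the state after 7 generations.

0001100110
0010101010
0110101010
1010101010
1010101010  (fixed point — unchanged through generation 7)

1010101010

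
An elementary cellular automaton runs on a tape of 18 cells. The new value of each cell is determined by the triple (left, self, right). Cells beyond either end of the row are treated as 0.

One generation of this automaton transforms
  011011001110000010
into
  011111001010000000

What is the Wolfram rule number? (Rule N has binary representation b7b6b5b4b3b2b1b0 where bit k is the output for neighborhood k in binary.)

104

position 9: 111 → 0  (bit 7 = 0)
position 2: 110 → 1  (bit 6 = 1)
position 3: 101 → 1  (bit 5 = 1)
position 6: 100 → 0  (bit 4 = 0)
position 1: 011 → 1  (bit 3 = 1)
position 16: 010 → 0  (bit 2 = 0)
position 0: 001 → 0  (bit 1 = 0)
position 12: 000 → 0  (bit 0 = 0)
bits b7..b0 = 01101000 = 104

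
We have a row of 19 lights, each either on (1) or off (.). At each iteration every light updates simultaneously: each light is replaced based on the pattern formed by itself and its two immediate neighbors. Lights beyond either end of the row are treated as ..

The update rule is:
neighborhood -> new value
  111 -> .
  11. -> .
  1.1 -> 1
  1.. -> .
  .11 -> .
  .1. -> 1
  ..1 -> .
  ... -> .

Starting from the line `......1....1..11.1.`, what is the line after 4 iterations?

......1....1.......

......1....1....11.
......1....1.......
......1....1.......  (fixed point — unchanged through iteration 4)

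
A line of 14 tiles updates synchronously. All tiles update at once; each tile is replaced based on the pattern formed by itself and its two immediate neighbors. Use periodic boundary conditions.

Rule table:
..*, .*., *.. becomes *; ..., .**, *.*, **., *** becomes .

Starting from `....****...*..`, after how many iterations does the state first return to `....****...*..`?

12

...*....*.***.
..***..**....*
**...**..*..**
..*.*..*****..
.**.***.....*.
*......*...***
.*....***.*...
***..*....**..
...****..*..**
*.*....*****..
*.**..*.....**
....****...*..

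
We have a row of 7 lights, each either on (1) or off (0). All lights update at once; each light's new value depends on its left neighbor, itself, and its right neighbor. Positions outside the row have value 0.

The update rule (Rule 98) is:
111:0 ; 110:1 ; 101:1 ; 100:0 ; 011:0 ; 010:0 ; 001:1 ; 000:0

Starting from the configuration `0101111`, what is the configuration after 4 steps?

1010001
0100010
1000100
0001000

0001000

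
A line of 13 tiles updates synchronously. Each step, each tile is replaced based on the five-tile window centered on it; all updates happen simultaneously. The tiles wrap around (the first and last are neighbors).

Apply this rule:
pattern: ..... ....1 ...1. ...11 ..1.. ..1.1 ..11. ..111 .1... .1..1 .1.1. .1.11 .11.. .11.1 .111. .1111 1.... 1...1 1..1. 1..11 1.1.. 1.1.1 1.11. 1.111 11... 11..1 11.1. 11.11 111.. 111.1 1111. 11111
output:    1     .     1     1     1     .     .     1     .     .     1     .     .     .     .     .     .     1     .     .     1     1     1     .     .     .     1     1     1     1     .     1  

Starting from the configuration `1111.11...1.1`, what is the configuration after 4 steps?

.1.111..11...
1....1.......
1...11..111.1
..11....1.111

..11....1.111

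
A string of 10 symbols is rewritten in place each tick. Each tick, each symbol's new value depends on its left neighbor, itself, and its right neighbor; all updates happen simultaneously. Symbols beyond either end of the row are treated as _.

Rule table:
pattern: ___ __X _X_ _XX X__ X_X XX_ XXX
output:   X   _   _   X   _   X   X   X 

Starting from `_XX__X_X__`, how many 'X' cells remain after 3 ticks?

7

tick 1: _XX___X__X
tick 2: _XX_X_____
tick 3: _XXX__XXXX
count of X: 7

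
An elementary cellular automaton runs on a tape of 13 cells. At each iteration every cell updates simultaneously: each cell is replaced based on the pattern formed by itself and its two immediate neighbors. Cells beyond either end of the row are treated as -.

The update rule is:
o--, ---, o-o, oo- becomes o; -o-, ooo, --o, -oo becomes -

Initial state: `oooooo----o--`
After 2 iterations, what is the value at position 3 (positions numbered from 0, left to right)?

o

-----oooo--oo
oooo----oo--o
position 3 holds o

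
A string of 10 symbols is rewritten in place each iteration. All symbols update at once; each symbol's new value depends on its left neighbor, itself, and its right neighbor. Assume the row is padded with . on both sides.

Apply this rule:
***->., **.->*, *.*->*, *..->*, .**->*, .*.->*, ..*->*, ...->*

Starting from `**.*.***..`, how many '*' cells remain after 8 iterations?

iteration 1: ******.***
iteration 2: *....***.*
iteration 3: ******.***  (repeats iteration 1; period 2)
iteration 8: *....***.*
count of *: 5

5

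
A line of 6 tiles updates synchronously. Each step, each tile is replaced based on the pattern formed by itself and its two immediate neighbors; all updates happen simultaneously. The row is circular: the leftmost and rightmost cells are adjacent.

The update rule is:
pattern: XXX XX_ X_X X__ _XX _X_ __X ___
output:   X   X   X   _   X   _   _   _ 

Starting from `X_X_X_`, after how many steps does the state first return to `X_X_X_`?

2

step 1: _X_X_X
step 2: X_X_X_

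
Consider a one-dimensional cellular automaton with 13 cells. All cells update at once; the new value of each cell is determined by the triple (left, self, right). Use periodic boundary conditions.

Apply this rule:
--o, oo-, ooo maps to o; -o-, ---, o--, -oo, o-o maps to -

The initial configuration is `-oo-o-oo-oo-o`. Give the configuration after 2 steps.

-o----o--o---

--o----o--o--
-o----o--o---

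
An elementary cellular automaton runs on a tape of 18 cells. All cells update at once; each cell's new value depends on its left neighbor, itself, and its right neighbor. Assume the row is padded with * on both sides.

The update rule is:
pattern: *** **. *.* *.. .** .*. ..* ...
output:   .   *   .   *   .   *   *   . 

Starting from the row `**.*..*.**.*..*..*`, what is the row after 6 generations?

.**..**.***...*.*.

.*.****..*.******.
.*....****......*.
.**..*...**....**.
..*****.*.**..*.*.
**....*.*..****.*.
.**..**.***...*.*.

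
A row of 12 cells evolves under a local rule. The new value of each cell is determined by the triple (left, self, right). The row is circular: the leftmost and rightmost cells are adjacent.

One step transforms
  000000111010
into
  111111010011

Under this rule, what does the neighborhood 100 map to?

1

At position 11 the neighborhood is 100; the next row has 1 there.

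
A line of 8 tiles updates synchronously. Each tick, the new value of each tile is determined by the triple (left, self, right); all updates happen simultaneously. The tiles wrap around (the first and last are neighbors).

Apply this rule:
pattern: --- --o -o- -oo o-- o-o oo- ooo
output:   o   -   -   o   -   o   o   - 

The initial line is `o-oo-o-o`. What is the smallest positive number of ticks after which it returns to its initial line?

tick 1: ooooo-oo
tick 2: ----ooo-
tick 3: ooo-o-o-
tick 4: o-oo-o-o

4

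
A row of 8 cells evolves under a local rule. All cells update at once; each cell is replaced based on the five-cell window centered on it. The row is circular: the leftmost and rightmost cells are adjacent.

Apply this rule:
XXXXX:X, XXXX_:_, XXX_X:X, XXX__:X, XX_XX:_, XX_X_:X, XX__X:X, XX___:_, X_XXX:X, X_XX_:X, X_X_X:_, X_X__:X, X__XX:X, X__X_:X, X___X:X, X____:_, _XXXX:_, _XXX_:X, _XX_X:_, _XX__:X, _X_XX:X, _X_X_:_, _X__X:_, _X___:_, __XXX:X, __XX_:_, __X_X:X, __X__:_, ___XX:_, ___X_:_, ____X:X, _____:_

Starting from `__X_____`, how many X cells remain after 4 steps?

step 1: X_______
step 2: ______X_
step 3: ____X___
step 4: __X_____
count of X: 1

1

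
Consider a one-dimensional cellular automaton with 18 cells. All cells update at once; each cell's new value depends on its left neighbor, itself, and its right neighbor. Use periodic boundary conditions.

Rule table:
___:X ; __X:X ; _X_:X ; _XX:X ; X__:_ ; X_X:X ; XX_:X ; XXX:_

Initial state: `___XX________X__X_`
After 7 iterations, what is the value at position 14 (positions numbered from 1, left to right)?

X

iteration 1: XXXXX_XXXXXXXX_XX_
iteration 2: X___XXX______XXXXX
iteration 3: X_XXX_X_XXXXXX____
iteration 4: XXX_XXXXX____X_XXX
iteration 5: __XXX___X_XXXXXX__
iteration 6: XXX_X_XXXXX____X_X
iteration 7: __XXXXX___X_XXXXXX
position 14 holds X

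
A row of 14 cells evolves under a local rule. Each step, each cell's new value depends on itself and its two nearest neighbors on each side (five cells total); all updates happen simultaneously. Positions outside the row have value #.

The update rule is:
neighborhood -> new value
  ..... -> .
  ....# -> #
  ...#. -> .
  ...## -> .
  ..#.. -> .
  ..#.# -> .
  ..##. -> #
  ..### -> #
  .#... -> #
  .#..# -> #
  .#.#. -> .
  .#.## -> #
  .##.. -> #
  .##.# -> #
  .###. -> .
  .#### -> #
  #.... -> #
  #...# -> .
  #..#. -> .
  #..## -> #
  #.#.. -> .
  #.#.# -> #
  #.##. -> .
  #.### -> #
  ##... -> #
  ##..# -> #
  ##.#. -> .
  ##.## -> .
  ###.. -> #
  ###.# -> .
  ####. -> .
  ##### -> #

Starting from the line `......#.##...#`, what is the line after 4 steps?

##..#..#.##..#
.##..#..#.####
..##..#..#####
#####..#######

#####..#######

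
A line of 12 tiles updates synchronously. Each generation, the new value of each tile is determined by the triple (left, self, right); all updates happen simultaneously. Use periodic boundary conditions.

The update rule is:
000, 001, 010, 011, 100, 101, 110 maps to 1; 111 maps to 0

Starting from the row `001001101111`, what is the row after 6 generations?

000000001111

111111111001
000000001111
111111111001  (repeats generation 1; period 2)
generation 6: 000000001111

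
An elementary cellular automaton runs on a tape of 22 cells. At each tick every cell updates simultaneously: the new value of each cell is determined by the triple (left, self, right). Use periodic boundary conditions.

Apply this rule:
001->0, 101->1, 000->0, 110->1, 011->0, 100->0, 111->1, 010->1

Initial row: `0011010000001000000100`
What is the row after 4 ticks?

0000010000001000000100

tick 1: 0001110000001000000100
tick 2: 0000110000001000000100
tick 3: 0000010000001000000100
tick 4: 0000010000001000000100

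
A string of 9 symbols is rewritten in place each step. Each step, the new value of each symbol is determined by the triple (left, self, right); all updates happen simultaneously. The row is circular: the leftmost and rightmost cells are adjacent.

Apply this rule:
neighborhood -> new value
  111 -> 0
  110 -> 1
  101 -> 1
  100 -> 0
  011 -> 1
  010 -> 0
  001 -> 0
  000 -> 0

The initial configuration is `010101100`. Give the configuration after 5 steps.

001011100
000110100
000111000
000101000
000010000

000010000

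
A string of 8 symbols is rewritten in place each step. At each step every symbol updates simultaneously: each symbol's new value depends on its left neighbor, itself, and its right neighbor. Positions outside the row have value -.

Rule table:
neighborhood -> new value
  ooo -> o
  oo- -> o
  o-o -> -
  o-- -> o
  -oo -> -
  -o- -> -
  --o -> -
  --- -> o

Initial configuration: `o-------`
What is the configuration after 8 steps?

-ooooooo
--oooooo
o--ooooo
-o--oooo
--o--ooo
o--o--oo
-o--o--o
--o--o--

--o--o--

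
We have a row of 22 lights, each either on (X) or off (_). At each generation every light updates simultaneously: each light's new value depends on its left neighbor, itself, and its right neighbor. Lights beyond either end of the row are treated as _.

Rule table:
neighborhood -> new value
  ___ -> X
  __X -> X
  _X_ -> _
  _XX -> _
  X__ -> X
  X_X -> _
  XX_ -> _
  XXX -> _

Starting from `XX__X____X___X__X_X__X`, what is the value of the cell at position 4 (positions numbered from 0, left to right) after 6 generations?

generation 1: __XX_XXXX_XXX_XX___XX_
generation 2: XX______________XXX__X
generation 3: __XXXXXXXXXXXXXX___XX_
generation 4: XX______________XXX__X  (repeats generation 2; period 2)
generation 6: XX______________XXX__X
position 4 holds _

_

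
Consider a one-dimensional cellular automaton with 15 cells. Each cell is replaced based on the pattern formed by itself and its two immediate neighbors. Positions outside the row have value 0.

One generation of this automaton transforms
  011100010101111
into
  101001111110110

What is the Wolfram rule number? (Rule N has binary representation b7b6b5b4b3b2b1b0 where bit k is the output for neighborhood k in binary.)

167

position 2: 111 → 1  (bit 7 = 1)
position 3: 110 → 0  (bit 6 = 0)
position 8: 101 → 1  (bit 5 = 1)
position 4: 100 → 0  (bit 4 = 0)
position 1: 011 → 0  (bit 3 = 0)
position 7: 010 → 1  (bit 2 = 1)
position 0: 001 → 1  (bit 1 = 1)
position 5: 000 → 1  (bit 0 = 1)
bits b7..b0 = 10100111 = 167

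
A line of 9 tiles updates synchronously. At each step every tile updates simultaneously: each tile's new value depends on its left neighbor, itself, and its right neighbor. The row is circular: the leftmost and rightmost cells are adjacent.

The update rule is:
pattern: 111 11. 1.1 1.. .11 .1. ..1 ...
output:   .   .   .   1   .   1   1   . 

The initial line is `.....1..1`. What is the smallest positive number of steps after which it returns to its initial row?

step 1: 1...11111
step 2: .1.1.....
step 3: 11.11....
step 4: .....1..1

4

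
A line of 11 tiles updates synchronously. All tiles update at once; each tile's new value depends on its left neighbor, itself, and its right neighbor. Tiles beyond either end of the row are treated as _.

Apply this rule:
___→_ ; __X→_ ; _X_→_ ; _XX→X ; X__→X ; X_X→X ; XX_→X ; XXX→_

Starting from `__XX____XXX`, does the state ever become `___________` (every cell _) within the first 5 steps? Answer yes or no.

no

__XXX___X_X
__X_XX___X_
___XXXX___X
___X__XX___
____X_XXX__
step 5 is ____X_XXX__, still not uniform _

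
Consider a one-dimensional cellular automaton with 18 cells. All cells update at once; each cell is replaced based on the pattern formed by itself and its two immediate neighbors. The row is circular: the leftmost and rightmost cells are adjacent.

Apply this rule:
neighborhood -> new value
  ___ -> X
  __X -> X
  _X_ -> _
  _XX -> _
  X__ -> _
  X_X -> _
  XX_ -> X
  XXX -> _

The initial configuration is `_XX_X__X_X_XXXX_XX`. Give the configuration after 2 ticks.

_X__XX__XXXXXX__X_

__X___X_______X__X
_X__XX__XXXXXX__X_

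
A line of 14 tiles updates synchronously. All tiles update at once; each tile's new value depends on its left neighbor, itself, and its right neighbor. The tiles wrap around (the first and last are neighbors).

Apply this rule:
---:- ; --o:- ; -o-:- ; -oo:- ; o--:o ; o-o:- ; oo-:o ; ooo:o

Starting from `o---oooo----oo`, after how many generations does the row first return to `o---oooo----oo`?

14

generation 1: oo---oooo----o
generation 2: ooo---oooo----
generation 3: -ooo---oooo---
generation 4: --ooo---oooo--
generation 5: ---ooo---oooo-
generation 6: ----ooo---oooo
generation 7: o----ooo---ooo
generation 8: oo----ooo---oo
generation 9: ooo----ooo---o
generation 10: oooo----ooo---
generation 11: -oooo----ooo--
generation 12: --oooo----ooo-
generation 13: ---oooo----ooo
generation 14: o---oooo----oo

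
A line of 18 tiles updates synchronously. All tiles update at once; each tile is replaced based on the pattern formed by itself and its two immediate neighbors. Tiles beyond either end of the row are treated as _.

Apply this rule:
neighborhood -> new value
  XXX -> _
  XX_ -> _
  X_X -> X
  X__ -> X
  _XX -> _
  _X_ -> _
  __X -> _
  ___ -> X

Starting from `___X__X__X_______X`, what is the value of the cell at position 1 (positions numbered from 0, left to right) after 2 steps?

_

step 1: XX__X__X__XXXXXX__
step 2: __X__X__X_______XX
position 1 holds _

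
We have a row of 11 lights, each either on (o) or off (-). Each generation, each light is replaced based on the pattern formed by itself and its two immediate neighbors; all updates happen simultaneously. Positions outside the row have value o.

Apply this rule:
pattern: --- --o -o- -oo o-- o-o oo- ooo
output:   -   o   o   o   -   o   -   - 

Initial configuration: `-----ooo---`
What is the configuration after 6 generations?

-----oo-oo-

generation 1: ----oo----o
generation 2: ---oo----oo
generation 3: --oo----oo-
generation 4: -oo----oo-o
generation 5: oo----oo-oo
generation 6: -----oo-oo-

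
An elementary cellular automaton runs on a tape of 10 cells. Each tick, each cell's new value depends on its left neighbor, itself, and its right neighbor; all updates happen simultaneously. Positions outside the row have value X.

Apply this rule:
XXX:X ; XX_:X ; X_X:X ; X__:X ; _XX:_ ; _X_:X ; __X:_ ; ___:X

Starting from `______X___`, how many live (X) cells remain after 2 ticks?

XXXXX_XXX_
XXXXXX_XXX
count of X: 9

9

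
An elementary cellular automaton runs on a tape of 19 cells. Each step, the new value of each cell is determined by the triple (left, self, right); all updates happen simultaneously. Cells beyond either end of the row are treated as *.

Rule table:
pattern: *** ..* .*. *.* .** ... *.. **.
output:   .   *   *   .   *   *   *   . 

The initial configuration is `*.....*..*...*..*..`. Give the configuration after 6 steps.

.******************
.*.................
.******************  (repeats step 1; period 2)
step 6: .*.................

.*.................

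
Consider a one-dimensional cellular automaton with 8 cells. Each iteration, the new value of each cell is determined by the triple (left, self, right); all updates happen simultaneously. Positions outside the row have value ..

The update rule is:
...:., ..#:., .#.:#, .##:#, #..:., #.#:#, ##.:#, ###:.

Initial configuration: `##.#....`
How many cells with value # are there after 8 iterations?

####....
#..#....
#..#....  (fixed point — unchanged through iteration 8)
count of #: 2

2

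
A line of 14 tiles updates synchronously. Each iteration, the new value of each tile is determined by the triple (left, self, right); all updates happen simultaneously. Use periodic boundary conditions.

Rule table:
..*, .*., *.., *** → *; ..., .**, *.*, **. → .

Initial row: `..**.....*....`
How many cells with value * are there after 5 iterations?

7

.*..*...***...
******.*.*.*..
.****..*.*.***
..**.***.*..*.
.*....*..*****
count of *: 7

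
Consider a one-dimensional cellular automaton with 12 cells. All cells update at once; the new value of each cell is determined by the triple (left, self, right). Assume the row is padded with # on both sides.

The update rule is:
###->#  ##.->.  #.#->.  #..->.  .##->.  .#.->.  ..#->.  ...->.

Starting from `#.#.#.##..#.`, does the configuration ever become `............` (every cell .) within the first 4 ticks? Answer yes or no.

yes

tick 1: ............
all cells are . at tick 1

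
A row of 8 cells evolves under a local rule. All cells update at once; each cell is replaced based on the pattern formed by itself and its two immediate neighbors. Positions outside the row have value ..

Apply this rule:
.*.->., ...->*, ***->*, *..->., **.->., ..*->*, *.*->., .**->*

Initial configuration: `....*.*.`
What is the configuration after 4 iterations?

****....
***..***
**..***.
*..***..

*..***..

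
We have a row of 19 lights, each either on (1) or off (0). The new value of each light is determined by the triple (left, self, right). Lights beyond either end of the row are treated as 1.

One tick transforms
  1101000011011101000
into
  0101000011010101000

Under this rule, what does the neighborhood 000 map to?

At position 5 the neighborhood is 000; the next row has 0 there.

0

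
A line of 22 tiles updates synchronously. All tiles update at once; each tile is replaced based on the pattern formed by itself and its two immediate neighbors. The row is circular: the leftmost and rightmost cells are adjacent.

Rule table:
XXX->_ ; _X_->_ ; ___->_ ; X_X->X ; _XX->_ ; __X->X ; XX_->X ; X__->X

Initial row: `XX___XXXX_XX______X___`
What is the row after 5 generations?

_X_X_XX_X_X_XXX_XX_X_X

_XX_X___XX_XX____X_X_X
X_XX_X_X_XX_XX__X_X_X_
_X_XX_X_X_XX_XXX_X_X_X
X_X_XX_X_X_XX__XX_X_X_
_X_X_XX_X_X_XXX_XX_X_X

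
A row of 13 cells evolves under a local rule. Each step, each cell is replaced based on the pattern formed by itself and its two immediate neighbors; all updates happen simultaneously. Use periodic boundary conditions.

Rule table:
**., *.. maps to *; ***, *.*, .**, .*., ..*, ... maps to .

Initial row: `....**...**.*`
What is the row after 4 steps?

*....**...*..
.*....**...*.
..*....**...*
*..*....**...

*..*....**...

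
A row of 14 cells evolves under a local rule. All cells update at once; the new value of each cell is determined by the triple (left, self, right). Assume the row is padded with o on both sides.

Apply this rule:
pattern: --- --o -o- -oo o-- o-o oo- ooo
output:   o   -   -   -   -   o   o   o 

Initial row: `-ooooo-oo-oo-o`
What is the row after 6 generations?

generation 1: o-ooooo-oo-oo-
generation 2: oo-ooooo-oo-oo
generation 3: ooo-ooooo-oo-o
generation 4: oooo-ooooo-oo-
generation 5: ooooo-ooooo-oo
generation 6: oooooo-ooooo-o

oooooo-ooooo-o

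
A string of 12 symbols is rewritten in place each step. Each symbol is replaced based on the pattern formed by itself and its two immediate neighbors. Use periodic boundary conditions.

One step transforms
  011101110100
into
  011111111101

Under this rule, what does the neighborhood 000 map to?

At position 11 the neighborhood is 000; the next row has 1 there.

1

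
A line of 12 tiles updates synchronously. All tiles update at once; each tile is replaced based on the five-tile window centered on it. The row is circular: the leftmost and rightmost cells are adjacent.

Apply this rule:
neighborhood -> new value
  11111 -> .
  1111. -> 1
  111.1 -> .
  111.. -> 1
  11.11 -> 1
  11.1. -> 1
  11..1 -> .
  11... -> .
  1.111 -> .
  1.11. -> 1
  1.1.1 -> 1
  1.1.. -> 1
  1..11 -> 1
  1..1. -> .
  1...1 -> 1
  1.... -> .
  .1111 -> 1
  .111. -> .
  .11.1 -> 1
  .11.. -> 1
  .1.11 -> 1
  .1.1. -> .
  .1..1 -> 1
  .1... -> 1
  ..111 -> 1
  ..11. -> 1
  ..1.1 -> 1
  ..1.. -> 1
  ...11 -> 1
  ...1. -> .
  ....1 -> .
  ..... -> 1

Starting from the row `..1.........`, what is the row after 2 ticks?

.1111.1...11

..11.1111111
.1111.1...11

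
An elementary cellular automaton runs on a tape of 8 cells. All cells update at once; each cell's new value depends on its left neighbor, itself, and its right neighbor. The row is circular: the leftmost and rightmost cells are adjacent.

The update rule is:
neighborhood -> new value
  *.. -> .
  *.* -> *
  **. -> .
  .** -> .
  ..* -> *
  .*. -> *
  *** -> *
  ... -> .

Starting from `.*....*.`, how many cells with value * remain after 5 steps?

4

**...**.
....*..*
...**.**
..*..*..
.**.**..
count of *: 4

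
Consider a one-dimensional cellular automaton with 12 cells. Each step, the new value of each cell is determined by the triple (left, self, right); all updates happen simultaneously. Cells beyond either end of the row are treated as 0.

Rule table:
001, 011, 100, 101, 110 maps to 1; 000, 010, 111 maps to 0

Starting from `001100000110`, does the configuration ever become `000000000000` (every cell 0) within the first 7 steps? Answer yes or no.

no

011110001111
110011011001
111111111110
100000000011
010000000111
101000001101
010100011110
step 7 is 010100011110, still not uniform 0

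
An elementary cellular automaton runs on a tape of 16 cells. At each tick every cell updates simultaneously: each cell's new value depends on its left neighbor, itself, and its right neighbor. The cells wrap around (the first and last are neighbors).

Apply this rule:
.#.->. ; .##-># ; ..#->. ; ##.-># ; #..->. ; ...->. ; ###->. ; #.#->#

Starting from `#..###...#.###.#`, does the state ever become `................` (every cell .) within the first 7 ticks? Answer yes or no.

#..#.#....##.###
#...#.....####..
..........#..#..
................
all cells are . at tick 4

yes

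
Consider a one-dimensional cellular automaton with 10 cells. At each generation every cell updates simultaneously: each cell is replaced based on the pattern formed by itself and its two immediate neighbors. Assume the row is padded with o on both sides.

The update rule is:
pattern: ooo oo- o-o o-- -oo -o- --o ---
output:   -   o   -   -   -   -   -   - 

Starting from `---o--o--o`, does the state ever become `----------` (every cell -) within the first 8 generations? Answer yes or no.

yes

----------
all cells are - at generation 1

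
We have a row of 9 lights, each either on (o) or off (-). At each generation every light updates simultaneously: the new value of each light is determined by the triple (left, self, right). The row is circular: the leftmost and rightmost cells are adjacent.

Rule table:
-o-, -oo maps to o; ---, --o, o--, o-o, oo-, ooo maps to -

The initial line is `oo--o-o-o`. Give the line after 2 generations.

----o-o-o
----o-o-o

----o-o-o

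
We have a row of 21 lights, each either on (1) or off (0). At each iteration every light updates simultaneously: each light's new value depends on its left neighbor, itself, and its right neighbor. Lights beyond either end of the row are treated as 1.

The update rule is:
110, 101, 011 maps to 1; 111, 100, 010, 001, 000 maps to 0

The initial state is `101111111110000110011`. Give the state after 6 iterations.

111000000010000110010
001000000000000110001
000000000000000110001
000000000000000110001  (fixed point — unchanged through iteration 6)

000000000000000110001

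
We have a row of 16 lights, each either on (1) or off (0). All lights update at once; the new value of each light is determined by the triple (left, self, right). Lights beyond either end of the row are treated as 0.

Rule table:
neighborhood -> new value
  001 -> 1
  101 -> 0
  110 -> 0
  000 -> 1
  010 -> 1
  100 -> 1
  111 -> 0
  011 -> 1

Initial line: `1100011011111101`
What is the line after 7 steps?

1011111110000000

1011110010000001
1010001111111111
1011111000000000
1010000111111111
1011111100000000
1010000011111111
1011111110000000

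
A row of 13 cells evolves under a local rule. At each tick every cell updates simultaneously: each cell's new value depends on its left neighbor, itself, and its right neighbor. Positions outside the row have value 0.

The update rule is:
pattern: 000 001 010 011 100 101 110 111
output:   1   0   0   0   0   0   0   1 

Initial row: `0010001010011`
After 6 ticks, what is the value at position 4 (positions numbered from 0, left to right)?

0

tick 1: 1000100000000
tick 2: 0010001111111
tick 3: 1000100111110
tick 4: 0010000011100
tick 5: 1000111001001
tick 6: 0010010000000
position 4 holds 0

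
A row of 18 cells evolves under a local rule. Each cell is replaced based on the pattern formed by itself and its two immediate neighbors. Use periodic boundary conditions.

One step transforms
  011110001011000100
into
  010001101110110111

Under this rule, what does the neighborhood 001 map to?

0

At position 0 the neighborhood is 001; the next row has 0 there.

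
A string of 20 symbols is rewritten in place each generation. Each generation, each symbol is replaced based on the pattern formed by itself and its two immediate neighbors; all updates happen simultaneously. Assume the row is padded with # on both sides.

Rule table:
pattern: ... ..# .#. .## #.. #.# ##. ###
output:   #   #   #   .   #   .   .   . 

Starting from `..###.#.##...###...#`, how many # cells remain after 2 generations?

##....#...###...###.
..########...###....
count of #: 11

11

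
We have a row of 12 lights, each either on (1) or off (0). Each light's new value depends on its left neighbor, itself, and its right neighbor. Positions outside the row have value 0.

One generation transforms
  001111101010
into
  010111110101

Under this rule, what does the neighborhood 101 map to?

1

At position 7 the neighborhood is 101; the next row has 1 there.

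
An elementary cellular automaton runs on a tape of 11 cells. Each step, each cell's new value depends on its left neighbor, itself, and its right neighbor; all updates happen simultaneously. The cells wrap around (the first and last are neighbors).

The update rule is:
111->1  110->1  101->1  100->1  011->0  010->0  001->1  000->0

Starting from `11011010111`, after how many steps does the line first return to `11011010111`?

11101101011
11110110101
11111011010
01111101101
10111110110
01011111011
10101111101
11010111110
01101011111
10110101111
11011010111

11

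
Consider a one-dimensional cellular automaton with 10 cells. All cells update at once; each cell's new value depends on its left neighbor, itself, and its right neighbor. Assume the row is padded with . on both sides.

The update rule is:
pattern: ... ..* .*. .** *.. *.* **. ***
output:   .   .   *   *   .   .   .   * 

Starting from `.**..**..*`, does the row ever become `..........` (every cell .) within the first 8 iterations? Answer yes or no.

no

.*...*...*
.*...*...*  (fixed point — unchanged through iteration 8)
iteration 8 is .*...*...*, still not uniform .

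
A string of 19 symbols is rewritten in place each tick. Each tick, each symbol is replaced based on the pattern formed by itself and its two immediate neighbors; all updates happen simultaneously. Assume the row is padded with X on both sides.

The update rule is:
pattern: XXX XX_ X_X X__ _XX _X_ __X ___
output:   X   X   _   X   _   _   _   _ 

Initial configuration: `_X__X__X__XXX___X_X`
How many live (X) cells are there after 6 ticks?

10

tick 1: __X__X__X__XXX_____
tick 2: X__X__X__X__XXX____
tick 3: XX__X__X__X__XXX___
tick 4: XXX__X__X__X__XXX__
tick 5: XXXX__X__X__X__XXX_
tick 6: XXXXX__X__X__X__XX_
count of X: 10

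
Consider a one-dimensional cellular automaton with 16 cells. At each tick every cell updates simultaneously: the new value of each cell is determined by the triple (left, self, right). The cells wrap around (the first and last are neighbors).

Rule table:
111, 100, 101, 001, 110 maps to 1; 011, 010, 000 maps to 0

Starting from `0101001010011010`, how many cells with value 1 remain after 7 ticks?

10

tick 1: 1010110101101101
tick 2: 1101011010110110
tick 3: 0110101101011011
tick 4: 1011010110101101
tick 5: 1101101011010110
tick 6: 0110110101101011
tick 7: 1011011010110101
count of 1: 10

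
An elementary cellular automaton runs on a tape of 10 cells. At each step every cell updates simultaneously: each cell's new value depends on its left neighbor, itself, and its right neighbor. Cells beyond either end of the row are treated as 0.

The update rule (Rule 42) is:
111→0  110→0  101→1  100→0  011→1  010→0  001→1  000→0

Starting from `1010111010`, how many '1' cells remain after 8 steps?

1

step 1: 0101100100
step 2: 1011001000
step 3: 0110010000
step 4: 1100100000
step 5: 1001000000
step 6: 0010000000
step 7: 0100000000
step 8: 1000000000
count of 1: 1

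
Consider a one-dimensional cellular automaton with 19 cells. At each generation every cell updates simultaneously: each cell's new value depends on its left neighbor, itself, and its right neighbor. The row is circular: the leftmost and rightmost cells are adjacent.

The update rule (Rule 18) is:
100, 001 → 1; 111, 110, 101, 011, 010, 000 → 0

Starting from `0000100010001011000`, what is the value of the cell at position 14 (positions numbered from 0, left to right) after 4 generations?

generation 1: 0001010101010000100
generation 2: 0010000000001001010
generation 3: 0101000000010110001
generation 4: 0000100000100001010
position 14 holds 0

0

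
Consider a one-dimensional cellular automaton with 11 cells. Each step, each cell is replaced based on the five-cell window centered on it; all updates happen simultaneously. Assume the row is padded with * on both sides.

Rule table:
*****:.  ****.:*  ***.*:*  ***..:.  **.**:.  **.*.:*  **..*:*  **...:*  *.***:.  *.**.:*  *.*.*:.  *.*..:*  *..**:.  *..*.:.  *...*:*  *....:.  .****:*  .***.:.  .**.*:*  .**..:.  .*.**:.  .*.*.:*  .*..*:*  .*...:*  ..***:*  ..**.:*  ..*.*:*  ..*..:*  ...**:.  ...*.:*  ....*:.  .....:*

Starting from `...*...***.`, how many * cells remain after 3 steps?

6

step 1: ******.*.*.
step 2: ....***.*..
step 3: *...*.****.
count of *: 6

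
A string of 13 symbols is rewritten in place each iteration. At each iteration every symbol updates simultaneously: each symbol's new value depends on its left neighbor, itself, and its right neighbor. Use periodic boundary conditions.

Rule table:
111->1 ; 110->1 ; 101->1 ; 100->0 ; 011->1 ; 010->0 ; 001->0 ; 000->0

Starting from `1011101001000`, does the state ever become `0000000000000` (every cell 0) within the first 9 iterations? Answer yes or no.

0111110000000
0111110000000  (fixed point — unchanged through iteration 9)
iteration 9 is 0111110000000, still not uniform 0

no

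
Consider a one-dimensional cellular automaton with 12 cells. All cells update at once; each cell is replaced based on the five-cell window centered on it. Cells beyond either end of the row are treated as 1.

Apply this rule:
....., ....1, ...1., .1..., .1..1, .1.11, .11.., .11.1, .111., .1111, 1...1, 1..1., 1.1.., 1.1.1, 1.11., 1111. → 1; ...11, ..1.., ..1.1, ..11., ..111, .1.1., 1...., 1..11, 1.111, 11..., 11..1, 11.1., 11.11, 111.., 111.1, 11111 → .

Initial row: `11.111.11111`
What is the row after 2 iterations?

1...1...1...
..11.111.11.

..11.111.11.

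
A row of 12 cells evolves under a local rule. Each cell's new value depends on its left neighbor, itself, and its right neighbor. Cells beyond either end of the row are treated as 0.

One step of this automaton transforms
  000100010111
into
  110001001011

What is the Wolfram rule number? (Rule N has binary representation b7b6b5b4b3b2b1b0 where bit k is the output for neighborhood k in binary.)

225

position 10: 111 → 1  (bit 7 = 1)
position 11: 110 → 1  (bit 6 = 1)
position 8: 101 → 1  (bit 5 = 1)
position 4: 100 → 0  (bit 4 = 0)
position 9: 011 → 0  (bit 3 = 0)
position 3: 010 → 0  (bit 2 = 0)
position 2: 001 → 0  (bit 1 = 0)
position 0: 000 → 1  (bit 0 = 1)
bits b7..b0 = 11100001 = 225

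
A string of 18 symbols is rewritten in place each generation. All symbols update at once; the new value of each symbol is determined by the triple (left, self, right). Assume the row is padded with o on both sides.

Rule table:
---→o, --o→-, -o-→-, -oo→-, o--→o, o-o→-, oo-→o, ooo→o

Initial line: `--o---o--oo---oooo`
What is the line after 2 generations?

generation 1: o--oo--o--ooo--ooo
generation 2: oo--oo--o--ooo--oo

oo--oo--o--ooo--oo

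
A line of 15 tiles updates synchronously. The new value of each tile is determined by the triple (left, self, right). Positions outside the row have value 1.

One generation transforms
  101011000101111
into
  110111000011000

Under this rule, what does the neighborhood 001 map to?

0

At position 8 the neighborhood is 001; the next row has 0 there.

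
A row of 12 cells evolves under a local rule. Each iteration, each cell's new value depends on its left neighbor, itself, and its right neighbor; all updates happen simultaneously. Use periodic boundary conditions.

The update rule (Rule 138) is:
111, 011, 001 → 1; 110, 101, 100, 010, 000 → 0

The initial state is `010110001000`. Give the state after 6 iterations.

001000010010

100100010000
001000100001
010001000010
100010000100
000100001001
001000010010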